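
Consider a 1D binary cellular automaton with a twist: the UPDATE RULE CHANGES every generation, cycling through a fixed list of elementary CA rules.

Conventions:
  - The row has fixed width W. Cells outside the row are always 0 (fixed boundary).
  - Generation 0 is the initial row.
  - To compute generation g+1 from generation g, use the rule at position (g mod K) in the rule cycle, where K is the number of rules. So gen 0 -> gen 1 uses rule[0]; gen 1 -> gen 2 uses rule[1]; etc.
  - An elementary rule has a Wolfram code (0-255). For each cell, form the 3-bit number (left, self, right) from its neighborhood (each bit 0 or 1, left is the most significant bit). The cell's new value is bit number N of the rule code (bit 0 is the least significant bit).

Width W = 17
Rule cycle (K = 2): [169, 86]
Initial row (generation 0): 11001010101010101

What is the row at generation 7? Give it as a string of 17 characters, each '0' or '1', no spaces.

Answer: 00001010101101110

Derivation:
Gen 0: 11001010101010101
Gen 1 (rule 169): 10000101010101010
Gen 2 (rule 86): 11001101010101011
Gen 3 (rule 169): 10001010101010110
Gen 4 (rule 86): 11011010101010011
Gen 5 (rule 169): 10110101010100010
Gen 6 (rule 86): 10010101010110111
Gen 7 (rule 169): 00001010101101110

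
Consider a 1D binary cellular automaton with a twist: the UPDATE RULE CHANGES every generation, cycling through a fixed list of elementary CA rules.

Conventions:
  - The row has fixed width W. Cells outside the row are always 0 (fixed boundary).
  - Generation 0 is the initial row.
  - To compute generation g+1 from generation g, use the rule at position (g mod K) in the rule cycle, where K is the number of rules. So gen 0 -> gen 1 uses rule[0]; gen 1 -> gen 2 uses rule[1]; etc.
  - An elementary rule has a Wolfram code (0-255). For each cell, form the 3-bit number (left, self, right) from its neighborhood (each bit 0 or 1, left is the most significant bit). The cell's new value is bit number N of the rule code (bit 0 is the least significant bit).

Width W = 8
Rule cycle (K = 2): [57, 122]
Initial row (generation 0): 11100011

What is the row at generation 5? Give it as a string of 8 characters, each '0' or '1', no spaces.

Gen 0: 11100011
Gen 1 (rule 57): 10011010
Gen 2 (rule 122): 01111101
Gen 3 (rule 57): 01000010
Gen 4 (rule 122): 10100101
Gen 5 (rule 57): 01010010

Answer: 01010010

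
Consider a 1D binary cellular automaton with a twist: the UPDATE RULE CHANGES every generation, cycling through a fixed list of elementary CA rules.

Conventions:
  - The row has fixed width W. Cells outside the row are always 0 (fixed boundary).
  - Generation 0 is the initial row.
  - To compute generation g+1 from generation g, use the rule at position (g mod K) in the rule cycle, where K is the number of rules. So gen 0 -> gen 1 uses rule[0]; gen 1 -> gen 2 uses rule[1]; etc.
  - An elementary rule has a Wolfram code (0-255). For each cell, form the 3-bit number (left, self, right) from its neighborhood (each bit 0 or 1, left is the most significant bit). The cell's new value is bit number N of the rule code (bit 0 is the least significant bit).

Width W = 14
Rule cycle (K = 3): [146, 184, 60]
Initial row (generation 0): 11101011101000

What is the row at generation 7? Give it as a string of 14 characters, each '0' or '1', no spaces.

Answer: 01000000011110

Derivation:
Gen 0: 11101011101000
Gen 1 (rule 146): 01000001000100
Gen 2 (rule 184): 00100000100010
Gen 3 (rule 60): 00110000110011
Gen 4 (rule 146): 01001001001100
Gen 5 (rule 184): 00100100101010
Gen 6 (rule 60): 00110110111111
Gen 7 (rule 146): 01000000011110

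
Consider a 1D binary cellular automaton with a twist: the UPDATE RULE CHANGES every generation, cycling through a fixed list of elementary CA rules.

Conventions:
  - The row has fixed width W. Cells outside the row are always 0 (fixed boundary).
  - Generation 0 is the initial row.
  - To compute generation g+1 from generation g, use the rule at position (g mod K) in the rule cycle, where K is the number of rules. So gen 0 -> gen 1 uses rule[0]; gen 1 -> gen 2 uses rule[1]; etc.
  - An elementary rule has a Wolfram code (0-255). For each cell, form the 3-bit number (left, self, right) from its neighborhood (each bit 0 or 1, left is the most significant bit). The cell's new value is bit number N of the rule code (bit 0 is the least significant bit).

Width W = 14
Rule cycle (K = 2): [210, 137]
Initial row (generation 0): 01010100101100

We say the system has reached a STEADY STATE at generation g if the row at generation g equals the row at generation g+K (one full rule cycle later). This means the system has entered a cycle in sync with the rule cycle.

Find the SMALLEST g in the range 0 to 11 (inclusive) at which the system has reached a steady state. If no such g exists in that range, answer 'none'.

Gen 0: 01010100101100
Gen 1 (rule 210): 10000011000110
Gen 2 (rule 137): 00111010010100
Gen 3 (rule 210): 01011001100010
Gen 4 (rule 137): 00010001001000
Gen 5 (rule 210): 00101010110100
Gen 6 (rule 137): 10000000100001
Gen 7 (rule 210): 01000001010010
Gen 8 (rule 137): 00011100000000
Gen 9 (rule 210): 00101110000000
Gen 10 (rule 137): 10001100111111
Gen 11 (rule 210): 01010111011111
Gen 12 (rule 137): 00000110011110
Gen 13 (rule 210): 00001011101111

Answer: none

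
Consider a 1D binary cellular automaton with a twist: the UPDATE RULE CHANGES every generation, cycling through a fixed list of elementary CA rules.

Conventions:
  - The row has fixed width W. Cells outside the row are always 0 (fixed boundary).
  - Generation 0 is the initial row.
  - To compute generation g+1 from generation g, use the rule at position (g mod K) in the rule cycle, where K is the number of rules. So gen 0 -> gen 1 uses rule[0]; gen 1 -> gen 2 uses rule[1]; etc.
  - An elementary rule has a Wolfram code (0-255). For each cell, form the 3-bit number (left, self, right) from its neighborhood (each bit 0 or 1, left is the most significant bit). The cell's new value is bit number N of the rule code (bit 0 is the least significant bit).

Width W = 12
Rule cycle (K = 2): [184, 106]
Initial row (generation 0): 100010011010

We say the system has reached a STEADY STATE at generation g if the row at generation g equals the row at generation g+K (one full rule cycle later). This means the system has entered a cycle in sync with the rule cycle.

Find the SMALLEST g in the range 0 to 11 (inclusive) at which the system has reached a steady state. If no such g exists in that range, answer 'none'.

Answer: 1

Derivation:
Gen 0: 100010011010
Gen 1 (rule 184): 010001010101
Gen 2 (rule 106): 100010101010
Gen 3 (rule 184): 010001010101
Gen 4 (rule 106): 100010101010
Gen 5 (rule 184): 010001010101
Gen 6 (rule 106): 100010101010
Gen 7 (rule 184): 010001010101
Gen 8 (rule 106): 100010101010
Gen 9 (rule 184): 010001010101
Gen 10 (rule 106): 100010101010
Gen 11 (rule 184): 010001010101
Gen 12 (rule 106): 100010101010
Gen 13 (rule 184): 010001010101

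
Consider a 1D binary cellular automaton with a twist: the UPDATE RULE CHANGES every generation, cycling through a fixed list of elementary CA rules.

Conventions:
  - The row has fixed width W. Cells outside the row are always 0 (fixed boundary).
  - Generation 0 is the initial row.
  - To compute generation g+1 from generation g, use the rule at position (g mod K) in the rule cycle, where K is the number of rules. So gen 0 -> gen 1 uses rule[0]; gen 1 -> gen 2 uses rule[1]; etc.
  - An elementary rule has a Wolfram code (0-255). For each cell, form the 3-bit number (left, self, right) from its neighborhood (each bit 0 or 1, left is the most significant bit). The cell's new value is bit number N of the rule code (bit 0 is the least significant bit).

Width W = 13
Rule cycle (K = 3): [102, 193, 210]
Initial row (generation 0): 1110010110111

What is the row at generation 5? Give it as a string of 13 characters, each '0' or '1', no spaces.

Answer: 0100110001101

Derivation:
Gen 0: 1110010110111
Gen 1 (rule 102): 0010111011001
Gen 2 (rule 193): 1000011001000
Gen 3 (rule 210): 0100101110100
Gen 4 (rule 102): 1101110011100
Gen 5 (rule 193): 0100110001101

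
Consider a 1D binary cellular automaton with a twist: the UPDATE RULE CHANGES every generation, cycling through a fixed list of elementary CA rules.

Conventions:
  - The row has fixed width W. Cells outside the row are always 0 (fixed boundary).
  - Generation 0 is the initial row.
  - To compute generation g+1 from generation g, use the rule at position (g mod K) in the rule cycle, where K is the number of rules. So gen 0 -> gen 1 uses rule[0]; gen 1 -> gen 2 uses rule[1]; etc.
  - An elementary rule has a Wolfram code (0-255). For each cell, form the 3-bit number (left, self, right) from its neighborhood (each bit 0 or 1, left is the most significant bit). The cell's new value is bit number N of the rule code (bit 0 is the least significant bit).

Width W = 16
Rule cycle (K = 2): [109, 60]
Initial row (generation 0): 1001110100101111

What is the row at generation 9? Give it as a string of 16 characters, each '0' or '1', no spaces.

Answer: 1101101111001110

Derivation:
Gen 0: 1001110100101111
Gen 1 (rule 109): 1001011100111001
Gen 2 (rule 60): 1101110010100101
Gen 3 (rule 109): 1111010011100111
Gen 4 (rule 60): 1000111010010100
Gen 5 (rule 109): 1010101110011101
Gen 6 (rule 60): 1111111001010011
Gen 7 (rule 109): 1000001001110011
Gen 8 (rule 60): 1100001101001010
Gen 9 (rule 109): 1101101111001110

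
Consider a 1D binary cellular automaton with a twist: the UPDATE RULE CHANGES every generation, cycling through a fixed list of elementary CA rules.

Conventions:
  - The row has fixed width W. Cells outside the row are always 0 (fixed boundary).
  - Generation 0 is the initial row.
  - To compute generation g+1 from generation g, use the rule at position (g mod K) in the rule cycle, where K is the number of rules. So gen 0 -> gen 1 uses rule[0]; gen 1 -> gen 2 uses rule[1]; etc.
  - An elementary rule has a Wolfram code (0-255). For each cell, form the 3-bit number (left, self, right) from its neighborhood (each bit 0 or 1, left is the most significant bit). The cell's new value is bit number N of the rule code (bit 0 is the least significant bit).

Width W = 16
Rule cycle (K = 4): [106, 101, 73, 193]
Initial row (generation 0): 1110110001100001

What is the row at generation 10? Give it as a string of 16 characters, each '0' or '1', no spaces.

Gen 0: 1110110001100001
Gen 1 (rule 106): 1011110011100010
Gen 2 (rule 101): 1100010000101010
Gen 3 (rule 73): 1101000110000000
Gen 4 (rule 193): 0100010010111111
Gen 5 (rule 106): 1000100101100001
Gen 6 (rule 101): 1010100110101101
Gen 7 (rule 73): 0000000110001100
Gen 8 (rule 193): 1111110010100101
Gen 9 (rule 106): 1000010101001010
Gen 10 (rule 101): 1011011111001110

Answer: 1011011111001110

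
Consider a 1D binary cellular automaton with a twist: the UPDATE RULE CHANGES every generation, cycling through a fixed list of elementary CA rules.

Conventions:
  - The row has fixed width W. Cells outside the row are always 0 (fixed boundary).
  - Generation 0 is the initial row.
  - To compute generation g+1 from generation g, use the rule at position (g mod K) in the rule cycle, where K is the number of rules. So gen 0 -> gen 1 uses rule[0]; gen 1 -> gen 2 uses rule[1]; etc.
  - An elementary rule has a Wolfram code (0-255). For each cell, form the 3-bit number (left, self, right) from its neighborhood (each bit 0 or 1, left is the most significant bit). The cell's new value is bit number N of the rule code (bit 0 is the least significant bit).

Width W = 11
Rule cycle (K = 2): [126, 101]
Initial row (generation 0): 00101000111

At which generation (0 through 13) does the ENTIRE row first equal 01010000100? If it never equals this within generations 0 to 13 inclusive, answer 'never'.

Gen 0: 00101000111
Gen 1 (rule 126): 01111101101
Gen 2 (rule 101): 00000110111
Gen 3 (rule 126): 00001111101
Gen 4 (rule 101): 11100000111
Gen 5 (rule 126): 10110001101
Gen 6 (rule 101): 11010100111
Gen 7 (rule 126): 11111111101
Gen 8 (rule 101): 00000000111
Gen 9 (rule 126): 00000001101
Gen 10 (rule 101): 11111100111
Gen 11 (rule 126): 10000111101
Gen 12 (rule 101): 10110000111
Gen 13 (rule 126): 11111001101

Answer: never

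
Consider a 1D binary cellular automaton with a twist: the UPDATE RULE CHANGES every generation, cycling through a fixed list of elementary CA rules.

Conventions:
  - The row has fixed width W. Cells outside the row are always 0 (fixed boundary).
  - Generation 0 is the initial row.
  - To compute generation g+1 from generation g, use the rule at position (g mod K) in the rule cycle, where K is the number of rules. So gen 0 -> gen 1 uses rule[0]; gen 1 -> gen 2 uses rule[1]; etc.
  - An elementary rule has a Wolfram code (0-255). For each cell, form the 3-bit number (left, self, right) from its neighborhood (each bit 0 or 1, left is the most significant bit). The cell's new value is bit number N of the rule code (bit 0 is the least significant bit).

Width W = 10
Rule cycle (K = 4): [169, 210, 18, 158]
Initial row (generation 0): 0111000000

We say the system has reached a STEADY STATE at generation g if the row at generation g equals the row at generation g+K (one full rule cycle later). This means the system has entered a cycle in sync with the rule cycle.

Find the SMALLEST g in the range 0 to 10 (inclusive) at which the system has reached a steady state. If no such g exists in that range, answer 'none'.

Gen 0: 0111000000
Gen 1 (rule 169): 0110011111
Gen 2 (rule 210): 1011101111
Gen 3 (rule 18): 0000000000
Gen 4 (rule 158): 0000000000
Gen 5 (rule 169): 1111111111
Gen 6 (rule 210): 0111111111
Gen 7 (rule 18): 1000000000
Gen 8 (rule 158): 1100000000
Gen 9 (rule 169): 1001111111
Gen 10 (rule 210): 0110111111
Gen 11 (rule 18): 1000000000
Gen 12 (rule 158): 1100000000
Gen 13 (rule 169): 1001111111
Gen 14 (rule 210): 0110111111

Answer: 7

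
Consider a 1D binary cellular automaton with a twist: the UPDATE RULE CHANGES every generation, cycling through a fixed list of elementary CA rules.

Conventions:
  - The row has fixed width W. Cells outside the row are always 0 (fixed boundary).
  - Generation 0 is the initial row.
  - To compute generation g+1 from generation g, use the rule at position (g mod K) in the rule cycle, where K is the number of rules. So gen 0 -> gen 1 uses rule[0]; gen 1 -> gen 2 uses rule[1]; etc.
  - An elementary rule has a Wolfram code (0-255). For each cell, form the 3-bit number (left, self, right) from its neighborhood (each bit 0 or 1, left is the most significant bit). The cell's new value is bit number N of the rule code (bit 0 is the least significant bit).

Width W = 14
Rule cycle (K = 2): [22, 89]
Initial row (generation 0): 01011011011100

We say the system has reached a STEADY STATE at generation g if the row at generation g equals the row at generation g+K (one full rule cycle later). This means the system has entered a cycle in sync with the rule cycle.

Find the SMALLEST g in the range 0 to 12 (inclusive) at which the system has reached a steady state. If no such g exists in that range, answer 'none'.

Gen 0: 01011011011100
Gen 1 (rule 22): 11000000000010
Gen 2 (rule 89): 11111111111001
Gen 3 (rule 22): 00000000000111
Gen 4 (rule 89): 11111111110101
Gen 5 (rule 22): 00000000000101
Gen 6 (rule 89): 11111111110000
Gen 7 (rule 22): 00000000001000
Gen 8 (rule 89): 11111111100111
Gen 9 (rule 22): 00000000011000
Gen 10 (rule 89): 11111111011111
Gen 11 (rule 22): 00000000000000
Gen 12 (rule 89): 11111111111111
Gen 13 (rule 22): 00000000000000
Gen 14 (rule 89): 11111111111111

Answer: 11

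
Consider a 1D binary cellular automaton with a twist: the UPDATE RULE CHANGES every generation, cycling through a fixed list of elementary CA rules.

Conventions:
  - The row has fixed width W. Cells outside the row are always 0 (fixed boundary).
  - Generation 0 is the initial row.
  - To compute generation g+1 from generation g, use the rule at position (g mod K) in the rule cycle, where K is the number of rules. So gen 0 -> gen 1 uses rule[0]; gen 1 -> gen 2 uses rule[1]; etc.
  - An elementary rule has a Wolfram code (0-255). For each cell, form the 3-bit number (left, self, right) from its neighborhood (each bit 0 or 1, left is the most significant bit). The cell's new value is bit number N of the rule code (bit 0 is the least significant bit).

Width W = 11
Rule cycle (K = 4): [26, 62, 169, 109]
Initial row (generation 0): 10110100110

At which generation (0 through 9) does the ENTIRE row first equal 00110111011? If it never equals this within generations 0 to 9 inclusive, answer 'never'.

Gen 0: 10110100110
Gen 1 (rule 26): 00100011101
Gen 2 (rule 62): 01110110011
Gen 3 (rule 169): 01101100010
Gen 4 (rule 109): 01111101010
Gen 5 (rule 26): 11000000001
Gen 6 (rule 62): 10100000011
Gen 7 (rule 169): 01001111010
Gen 8 (rule 109): 01001001110
Gen 9 (rule 26): 10110111001

Answer: never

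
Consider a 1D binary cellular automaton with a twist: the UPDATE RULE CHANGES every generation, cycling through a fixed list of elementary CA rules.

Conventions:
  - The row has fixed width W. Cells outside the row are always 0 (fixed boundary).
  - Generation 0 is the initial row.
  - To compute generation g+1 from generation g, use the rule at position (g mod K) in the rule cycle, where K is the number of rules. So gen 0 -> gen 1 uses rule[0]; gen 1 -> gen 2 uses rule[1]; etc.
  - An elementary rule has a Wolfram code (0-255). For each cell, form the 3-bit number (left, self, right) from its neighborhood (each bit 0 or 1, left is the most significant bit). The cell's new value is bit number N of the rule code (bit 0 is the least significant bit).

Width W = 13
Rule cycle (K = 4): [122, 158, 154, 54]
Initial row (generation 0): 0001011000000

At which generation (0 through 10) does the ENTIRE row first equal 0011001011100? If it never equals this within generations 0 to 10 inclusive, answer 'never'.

Gen 0: 0001011000000
Gen 1 (rule 122): 0010111100000
Gen 2 (rule 158): 0110111010000
Gen 3 (rule 154): 1100110001000
Gen 4 (rule 54): 0011001011100
Gen 5 (rule 122): 0111110110110
Gen 6 (rule 158): 1111100100101
Gen 7 (rule 154): 1111011011000
Gen 8 (rule 54): 0000100100100
Gen 9 (rule 122): 0001011011010
Gen 10 (rule 158): 0011010010011

Answer: 4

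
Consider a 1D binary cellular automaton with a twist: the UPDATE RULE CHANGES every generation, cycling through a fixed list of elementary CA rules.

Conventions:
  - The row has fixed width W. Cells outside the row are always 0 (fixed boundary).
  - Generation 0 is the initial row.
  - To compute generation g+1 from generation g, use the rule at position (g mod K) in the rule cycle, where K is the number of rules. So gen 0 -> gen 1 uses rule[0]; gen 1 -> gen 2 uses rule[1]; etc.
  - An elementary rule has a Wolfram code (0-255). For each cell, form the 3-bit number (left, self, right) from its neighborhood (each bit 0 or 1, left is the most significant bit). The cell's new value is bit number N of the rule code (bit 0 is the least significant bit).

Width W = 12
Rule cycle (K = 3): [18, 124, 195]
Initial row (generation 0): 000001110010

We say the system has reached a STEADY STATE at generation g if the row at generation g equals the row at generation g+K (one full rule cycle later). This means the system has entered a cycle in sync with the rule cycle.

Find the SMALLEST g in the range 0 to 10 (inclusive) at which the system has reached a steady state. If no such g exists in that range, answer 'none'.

Answer: 4

Derivation:
Gen 0: 000001110010
Gen 1 (rule 18): 000010001101
Gen 2 (rule 124): 000011001111
Gen 3 (rule 195): 111101010111
Gen 4 (rule 18): 000000000000
Gen 5 (rule 124): 000000000000
Gen 6 (rule 195): 111111111111
Gen 7 (rule 18): 000000000000
Gen 8 (rule 124): 000000000000
Gen 9 (rule 195): 111111111111
Gen 10 (rule 18): 000000000000
Gen 11 (rule 124): 000000000000
Gen 12 (rule 195): 111111111111
Gen 13 (rule 18): 000000000000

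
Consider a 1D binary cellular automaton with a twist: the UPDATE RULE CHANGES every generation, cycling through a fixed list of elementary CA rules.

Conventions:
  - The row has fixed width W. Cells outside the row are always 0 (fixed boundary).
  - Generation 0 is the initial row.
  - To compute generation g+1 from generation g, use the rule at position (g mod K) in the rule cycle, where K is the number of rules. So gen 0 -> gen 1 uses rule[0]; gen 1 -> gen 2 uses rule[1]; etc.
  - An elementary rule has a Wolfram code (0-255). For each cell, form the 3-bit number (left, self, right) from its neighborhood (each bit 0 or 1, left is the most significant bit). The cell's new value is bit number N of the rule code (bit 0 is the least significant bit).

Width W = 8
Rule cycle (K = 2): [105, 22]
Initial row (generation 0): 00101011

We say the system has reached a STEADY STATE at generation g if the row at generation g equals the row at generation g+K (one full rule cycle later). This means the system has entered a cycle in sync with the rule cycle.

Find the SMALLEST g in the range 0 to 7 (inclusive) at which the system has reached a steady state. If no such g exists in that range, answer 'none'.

Answer: 1

Derivation:
Gen 0: 00101011
Gen 1 (rule 105): 10010111
Gen 2 (rule 22): 11110000
Gen 3 (rule 105): 10010111
Gen 4 (rule 22): 11110000
Gen 5 (rule 105): 10010111
Gen 6 (rule 22): 11110000
Gen 7 (rule 105): 10010111
Gen 8 (rule 22): 11110000
Gen 9 (rule 105): 10010111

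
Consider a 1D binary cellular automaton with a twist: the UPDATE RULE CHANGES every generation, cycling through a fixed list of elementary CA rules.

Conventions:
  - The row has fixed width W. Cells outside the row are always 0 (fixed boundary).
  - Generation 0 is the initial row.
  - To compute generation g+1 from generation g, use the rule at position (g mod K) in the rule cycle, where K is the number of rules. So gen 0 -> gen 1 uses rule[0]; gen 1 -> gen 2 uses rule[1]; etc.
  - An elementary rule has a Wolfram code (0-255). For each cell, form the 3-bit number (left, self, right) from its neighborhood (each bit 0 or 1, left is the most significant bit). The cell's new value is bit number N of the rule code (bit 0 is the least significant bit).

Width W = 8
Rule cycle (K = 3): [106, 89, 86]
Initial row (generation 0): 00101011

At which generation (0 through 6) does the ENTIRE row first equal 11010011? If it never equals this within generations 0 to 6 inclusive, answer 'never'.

Gen 0: 00101011
Gen 1 (rule 106): 01010111
Gen 2 (rule 89): 00000101
Gen 3 (rule 86): 00001101
Gen 4 (rule 106): 00011110
Gen 5 (rule 89): 11010011
Gen 6 (rule 86): 01011101

Answer: 5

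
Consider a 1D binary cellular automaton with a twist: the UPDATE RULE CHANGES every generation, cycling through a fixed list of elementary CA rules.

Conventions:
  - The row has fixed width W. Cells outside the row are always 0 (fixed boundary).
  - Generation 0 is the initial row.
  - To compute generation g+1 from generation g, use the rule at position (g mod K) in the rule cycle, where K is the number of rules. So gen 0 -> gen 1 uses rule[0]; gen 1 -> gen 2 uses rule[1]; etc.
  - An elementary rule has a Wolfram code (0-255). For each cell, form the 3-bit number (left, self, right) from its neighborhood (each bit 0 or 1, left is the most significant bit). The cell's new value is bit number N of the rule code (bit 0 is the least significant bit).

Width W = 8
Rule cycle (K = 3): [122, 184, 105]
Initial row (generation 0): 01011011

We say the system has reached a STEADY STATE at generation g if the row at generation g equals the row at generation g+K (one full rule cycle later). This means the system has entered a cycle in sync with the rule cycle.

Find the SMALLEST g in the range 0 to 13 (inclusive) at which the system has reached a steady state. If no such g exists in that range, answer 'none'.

Answer: none

Derivation:
Gen 0: 01011011
Gen 1 (rule 122): 10111111
Gen 2 (rule 184): 01111110
Gen 3 (rule 105): 01000010
Gen 4 (rule 122): 10100101
Gen 5 (rule 184): 01010010
Gen 6 (rule 105): 00100000
Gen 7 (rule 122): 01010000
Gen 8 (rule 184): 00101000
Gen 9 (rule 105): 10010011
Gen 10 (rule 122): 01101111
Gen 11 (rule 184): 01011110
Gen 12 (rule 105): 00110010
Gen 13 (rule 122): 01111101
Gen 14 (rule 184): 01111010
Gen 15 (rule 105): 01001100
Gen 16 (rule 122): 10111110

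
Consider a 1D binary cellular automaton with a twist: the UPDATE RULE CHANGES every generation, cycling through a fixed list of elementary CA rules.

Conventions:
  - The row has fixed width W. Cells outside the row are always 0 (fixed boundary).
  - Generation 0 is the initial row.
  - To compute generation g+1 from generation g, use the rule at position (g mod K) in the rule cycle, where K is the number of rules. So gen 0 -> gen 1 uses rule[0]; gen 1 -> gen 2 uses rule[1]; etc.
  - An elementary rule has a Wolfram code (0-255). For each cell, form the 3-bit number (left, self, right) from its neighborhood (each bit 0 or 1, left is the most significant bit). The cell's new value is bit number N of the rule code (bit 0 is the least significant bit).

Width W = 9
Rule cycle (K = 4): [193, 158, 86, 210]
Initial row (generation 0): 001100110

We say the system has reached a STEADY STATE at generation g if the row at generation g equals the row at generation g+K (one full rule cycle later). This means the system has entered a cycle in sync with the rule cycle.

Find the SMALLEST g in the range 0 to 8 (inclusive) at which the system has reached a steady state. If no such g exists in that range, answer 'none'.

Gen 0: 001100110
Gen 1 (rule 193): 100100010
Gen 2 (rule 158): 111110111
Gen 3 (rule 86): 000010001
Gen 4 (rule 210): 000101010
Gen 5 (rule 193): 110000000
Gen 6 (rule 158): 101000000
Gen 7 (rule 86): 101100000
Gen 8 (rule 210): 000110000
Gen 9 (rule 193): 110010111
Gen 10 (rule 158): 101110110
Gen 11 (rule 86): 100010011
Gen 12 (rule 210): 010101101

Answer: none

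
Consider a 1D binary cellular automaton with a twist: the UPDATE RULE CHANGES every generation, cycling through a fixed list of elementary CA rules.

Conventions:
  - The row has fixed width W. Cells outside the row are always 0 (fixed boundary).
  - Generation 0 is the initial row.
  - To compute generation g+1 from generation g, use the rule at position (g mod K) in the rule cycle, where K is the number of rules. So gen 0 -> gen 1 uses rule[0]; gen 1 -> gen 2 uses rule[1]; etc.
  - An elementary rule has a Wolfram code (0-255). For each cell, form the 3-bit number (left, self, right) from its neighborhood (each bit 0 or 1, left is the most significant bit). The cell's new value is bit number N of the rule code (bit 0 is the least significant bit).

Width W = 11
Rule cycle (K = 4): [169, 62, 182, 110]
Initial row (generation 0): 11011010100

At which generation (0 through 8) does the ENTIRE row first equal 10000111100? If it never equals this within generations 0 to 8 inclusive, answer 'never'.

Answer: 6

Derivation:
Gen 0: 11011010100
Gen 1 (rule 169): 10110101001
Gen 2 (rule 62): 11101111111
Gen 3 (rule 182): 01010111110
Gen 4 (rule 110): 11111100010
Gen 5 (rule 169): 11111001000
Gen 6 (rule 62): 10000111100
Gen 7 (rule 182): 11001011010
Gen 8 (rule 110): 11011111110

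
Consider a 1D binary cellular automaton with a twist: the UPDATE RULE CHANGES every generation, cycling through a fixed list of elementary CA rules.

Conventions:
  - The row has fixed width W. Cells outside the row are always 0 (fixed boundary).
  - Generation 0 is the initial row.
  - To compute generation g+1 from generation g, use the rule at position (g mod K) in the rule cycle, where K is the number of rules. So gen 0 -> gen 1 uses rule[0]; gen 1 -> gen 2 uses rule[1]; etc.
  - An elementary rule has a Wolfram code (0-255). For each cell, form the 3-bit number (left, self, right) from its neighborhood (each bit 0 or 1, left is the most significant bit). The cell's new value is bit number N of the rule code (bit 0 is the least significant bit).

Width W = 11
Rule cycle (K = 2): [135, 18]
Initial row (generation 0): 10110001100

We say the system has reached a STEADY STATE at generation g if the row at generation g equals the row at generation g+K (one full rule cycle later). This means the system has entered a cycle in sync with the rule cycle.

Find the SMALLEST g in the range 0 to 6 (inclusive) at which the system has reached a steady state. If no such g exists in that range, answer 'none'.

Answer: 5

Derivation:
Gen 0: 10110001100
Gen 1 (rule 135): 10000110001
Gen 2 (rule 18): 01001001010
Gen 3 (rule 135): 11011011010
Gen 4 (rule 18): 00000000001
Gen 5 (rule 135): 11111111111
Gen 6 (rule 18): 00000000000
Gen 7 (rule 135): 11111111111
Gen 8 (rule 18): 00000000000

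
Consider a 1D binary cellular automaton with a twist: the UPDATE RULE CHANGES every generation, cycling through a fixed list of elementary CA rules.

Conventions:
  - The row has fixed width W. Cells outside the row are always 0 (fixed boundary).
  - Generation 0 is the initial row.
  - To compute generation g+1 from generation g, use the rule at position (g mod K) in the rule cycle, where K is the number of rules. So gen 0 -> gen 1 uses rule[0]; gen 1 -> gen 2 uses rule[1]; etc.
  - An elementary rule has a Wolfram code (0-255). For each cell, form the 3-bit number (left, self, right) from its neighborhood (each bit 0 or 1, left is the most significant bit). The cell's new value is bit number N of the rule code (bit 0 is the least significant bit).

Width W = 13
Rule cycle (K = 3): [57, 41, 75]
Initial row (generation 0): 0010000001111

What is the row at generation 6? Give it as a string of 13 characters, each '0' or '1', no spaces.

Gen 0: 0010000001111
Gen 1 (rule 57): 1001111101000
Gen 2 (rule 41): 0001000010011
Gen 3 (rule 75): 1110011100111
Gen 4 (rule 57): 1001010010100
Gen 5 (rule 41): 0000100001001
Gen 6 (rule 75): 1111001110010

Answer: 1111001110010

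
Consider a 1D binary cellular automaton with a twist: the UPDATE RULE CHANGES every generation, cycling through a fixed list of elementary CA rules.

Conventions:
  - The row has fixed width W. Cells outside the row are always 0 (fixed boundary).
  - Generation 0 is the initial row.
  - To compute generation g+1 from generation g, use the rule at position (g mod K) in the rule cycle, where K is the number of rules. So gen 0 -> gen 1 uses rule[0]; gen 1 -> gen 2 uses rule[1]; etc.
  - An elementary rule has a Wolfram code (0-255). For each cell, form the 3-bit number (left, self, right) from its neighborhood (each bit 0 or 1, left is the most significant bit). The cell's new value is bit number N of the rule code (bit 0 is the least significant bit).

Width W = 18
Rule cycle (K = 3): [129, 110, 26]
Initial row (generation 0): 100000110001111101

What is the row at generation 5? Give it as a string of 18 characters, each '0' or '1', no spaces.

Gen 0: 100000110001111101
Gen 1 (rule 129): 001110000100111000
Gen 2 (rule 110): 011010001101101000
Gen 3 (rule 26): 110001011001000100
Gen 4 (rule 129): 000100000000010001
Gen 5 (rule 110): 001100000000110011

Answer: 001100000000110011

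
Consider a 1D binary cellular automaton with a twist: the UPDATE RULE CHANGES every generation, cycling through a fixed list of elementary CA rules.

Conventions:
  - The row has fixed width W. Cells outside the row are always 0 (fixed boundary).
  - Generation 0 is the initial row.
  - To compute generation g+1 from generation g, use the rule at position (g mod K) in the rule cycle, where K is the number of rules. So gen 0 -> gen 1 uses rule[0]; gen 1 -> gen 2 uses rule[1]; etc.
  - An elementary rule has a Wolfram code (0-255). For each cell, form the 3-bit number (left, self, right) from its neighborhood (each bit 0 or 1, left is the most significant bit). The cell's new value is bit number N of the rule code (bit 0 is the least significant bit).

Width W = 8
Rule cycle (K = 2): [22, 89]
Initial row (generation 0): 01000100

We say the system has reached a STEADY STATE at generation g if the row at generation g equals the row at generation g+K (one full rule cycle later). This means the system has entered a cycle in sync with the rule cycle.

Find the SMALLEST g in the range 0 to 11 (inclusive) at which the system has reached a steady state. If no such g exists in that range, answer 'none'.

Gen 0: 01000100
Gen 1 (rule 22): 11101110
Gen 2 (rule 89): 10101011
Gen 3 (rule 22): 10101000
Gen 4 (rule 89): 00000111
Gen 5 (rule 22): 00001000
Gen 6 (rule 89): 11100111
Gen 7 (rule 22): 00011000
Gen 8 (rule 89): 11011111
Gen 9 (rule 22): 00000000
Gen 10 (rule 89): 11111111
Gen 11 (rule 22): 00000000
Gen 12 (rule 89): 11111111
Gen 13 (rule 22): 00000000

Answer: 9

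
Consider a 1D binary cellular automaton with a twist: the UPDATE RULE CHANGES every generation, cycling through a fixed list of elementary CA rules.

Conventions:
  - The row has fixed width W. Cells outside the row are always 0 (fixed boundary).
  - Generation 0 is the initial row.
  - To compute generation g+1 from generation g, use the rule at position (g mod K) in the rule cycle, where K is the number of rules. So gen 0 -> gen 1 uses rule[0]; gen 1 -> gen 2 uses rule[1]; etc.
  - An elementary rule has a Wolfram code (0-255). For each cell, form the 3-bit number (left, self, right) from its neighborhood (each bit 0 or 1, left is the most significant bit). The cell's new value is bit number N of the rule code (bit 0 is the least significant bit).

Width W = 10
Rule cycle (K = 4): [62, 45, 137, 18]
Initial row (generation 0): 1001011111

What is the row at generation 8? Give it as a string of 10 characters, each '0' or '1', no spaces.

Gen 0: 1001011111
Gen 1 (rule 62): 1111110000
Gen 2 (rule 45): 1000000111
Gen 3 (rule 137): 0011110110
Gen 4 (rule 18): 0100000001
Gen 5 (rule 62): 1110000011
Gen 6 (rule 45): 1000111010
Gen 7 (rule 137): 0010110000
Gen 8 (rule 18): 0100001000

Answer: 0100001000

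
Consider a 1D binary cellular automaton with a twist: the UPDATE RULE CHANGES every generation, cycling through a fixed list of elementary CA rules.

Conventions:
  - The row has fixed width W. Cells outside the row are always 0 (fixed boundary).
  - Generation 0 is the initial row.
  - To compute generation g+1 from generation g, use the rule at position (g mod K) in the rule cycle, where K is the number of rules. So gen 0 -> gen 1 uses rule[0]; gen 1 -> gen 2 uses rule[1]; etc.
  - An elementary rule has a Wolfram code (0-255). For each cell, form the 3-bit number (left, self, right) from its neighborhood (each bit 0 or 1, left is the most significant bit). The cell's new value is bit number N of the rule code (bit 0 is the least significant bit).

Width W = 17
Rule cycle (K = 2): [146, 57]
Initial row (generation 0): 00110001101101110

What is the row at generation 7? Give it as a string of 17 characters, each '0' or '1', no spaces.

Gen 0: 00110001101101110
Gen 1 (rule 146): 01001010000000101
Gen 2 (rule 57): 00100101111110010
Gen 3 (rule 146): 01011000111101101
Gen 4 (rule 57): 00110110100011010
Gen 5 (rule 146): 01000000010100001
Gen 6 (rule 57): 00111111001011100
Gen 7 (rule 146): 01011110110001010

Answer: 01011110110001010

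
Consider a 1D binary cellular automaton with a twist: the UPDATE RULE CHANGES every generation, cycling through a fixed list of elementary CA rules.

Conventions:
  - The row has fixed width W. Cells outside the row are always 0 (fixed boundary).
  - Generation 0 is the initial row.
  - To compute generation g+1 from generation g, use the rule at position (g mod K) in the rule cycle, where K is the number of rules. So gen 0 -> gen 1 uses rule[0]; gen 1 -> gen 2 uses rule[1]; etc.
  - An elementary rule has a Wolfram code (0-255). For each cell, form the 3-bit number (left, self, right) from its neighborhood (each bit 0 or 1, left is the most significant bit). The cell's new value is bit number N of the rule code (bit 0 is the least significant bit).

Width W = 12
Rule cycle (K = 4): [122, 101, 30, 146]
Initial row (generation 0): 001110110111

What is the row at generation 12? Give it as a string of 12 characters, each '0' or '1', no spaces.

Answer: 001101101000

Derivation:
Gen 0: 001110110111
Gen 1 (rule 122): 011011111101
Gen 2 (rule 101): 001100000111
Gen 3 (rule 30): 011010001100
Gen 4 (rule 146): 100001010010
Gen 5 (rule 122): 010010101101
Gen 6 (rule 101): 010011110111
Gen 7 (rule 30): 111110000100
Gen 8 (rule 146): 011101001010
Gen 9 (rule 122): 110110110101
Gen 10 (rule 101): 011011011111
Gen 11 (rule 30): 110010010000
Gen 12 (rule 146): 001101101000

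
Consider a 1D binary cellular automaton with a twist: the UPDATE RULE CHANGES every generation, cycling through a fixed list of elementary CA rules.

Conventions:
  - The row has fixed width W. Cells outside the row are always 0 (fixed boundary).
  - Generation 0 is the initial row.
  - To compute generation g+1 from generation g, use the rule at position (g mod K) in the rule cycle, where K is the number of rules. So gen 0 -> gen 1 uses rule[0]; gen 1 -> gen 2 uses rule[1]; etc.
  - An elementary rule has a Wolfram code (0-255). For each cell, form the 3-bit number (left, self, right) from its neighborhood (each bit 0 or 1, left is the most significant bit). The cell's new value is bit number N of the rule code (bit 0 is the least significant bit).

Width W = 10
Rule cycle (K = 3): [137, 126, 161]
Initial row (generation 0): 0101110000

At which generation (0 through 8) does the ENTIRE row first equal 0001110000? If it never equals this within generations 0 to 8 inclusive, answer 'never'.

Gen 0: 0101110000
Gen 1 (rule 137): 0001100111
Gen 2 (rule 126): 0011111101
Gen 3 (rule 161): 1001111010
Gen 4 (rule 137): 0001110000
Gen 5 (rule 126): 0011011000
Gen 6 (rule 161): 1000100011
Gen 7 (rule 137): 0010001010
Gen 8 (rule 126): 0111011111

Answer: 4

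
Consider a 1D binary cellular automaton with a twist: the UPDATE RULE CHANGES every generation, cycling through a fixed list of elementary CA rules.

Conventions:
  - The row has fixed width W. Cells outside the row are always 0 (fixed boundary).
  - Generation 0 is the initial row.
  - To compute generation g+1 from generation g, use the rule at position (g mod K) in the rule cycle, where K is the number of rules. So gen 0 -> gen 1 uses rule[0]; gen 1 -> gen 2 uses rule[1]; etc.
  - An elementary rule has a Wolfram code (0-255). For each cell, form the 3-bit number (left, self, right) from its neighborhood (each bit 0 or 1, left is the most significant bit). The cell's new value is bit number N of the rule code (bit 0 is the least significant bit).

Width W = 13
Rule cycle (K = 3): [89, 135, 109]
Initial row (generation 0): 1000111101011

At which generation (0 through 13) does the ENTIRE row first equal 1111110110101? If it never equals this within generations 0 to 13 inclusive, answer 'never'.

Gen 0: 1000111101011
Gen 1 (rule 89): 0110100100011
Gen 2 (rule 135): 1000101101100
Gen 3 (rule 109): 1010111111101
Gen 4 (rule 89): 0000100000100
Gen 5 (rule 135): 1111101111101
Gen 6 (rule 109): 1000111000111
Gen 7 (rule 89): 0110101110101
Gen 8 (rule 135): 1000100100101
Gen 9 (rule 109): 1010100100111
Gen 10 (rule 89): 0000010010101
Gen 11 (rule 135): 1111110110101
Gen 12 (rule 109): 1000011111111
Gen 13 (rule 89): 0111010000001

Answer: 11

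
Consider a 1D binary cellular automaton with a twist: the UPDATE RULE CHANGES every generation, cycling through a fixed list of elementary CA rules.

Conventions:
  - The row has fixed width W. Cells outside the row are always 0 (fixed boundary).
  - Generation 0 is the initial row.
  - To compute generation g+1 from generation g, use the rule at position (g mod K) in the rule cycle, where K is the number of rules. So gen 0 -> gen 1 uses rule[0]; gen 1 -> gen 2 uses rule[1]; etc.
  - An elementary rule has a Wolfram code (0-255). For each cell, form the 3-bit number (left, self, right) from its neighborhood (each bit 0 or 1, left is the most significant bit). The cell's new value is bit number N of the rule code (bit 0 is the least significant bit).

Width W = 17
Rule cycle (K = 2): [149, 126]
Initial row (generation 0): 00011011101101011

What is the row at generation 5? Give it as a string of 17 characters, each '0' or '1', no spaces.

Answer: 01111111111111110

Derivation:
Gen 0: 00011011101101011
Gen 1 (rule 149): 11000001000001000
Gen 2 (rule 126): 11100011100011100
Gen 3 (rule 149): 01011001011001011
Gen 4 (rule 126): 11111111111111111
Gen 5 (rule 149): 01111111111111110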